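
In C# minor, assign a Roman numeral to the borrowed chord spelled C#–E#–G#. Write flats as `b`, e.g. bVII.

I

The root C# is the diatonic 1st degree of C# minor; the borrowing shows in the chord quality. The diatonic chord on degree 1 would be C#m (i), but C#–E#–G# is the major chord from C# major. As a borrowed chord it is labeled I.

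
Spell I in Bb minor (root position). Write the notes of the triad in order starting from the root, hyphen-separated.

The root, Bb, is scale degree 1 — the same note in Bb minor and Bb major; only the chord quality changes. In Bb major the chord on Bb is Bb–D–F.

Bb-D-F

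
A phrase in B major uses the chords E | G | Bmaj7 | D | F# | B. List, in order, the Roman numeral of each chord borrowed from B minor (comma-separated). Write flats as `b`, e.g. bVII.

bVI, bIII

The diatonic triads in B major are B, C#m, D#m, E, F#, G#m, A#dim. E, Bmaj7, F# and B all belong to that set. G (G–B–D) doesn't fit — on degree 6 B major would have G#m (vi). G is the degree-6 chord of B minor, so it is the borrowed bVI. But D (D–F#–A) is foreign: the diatonic iii on degree 3 is D#m, whereas D comes from B minor. It is labeled bIII.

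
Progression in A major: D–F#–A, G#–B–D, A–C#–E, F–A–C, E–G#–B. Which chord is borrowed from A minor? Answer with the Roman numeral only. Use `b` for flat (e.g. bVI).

The diatonic triads in A major are A, Bm, C#m, D, E, F#m, G#dim. D–F#–A = D, G#–B–D = G#dim, A–C#–E = A and E–G#–B = E are all diatonic. F–A–C is not: scale degree 6 in A major carries F#m (vi). In A minor the chord on that degree is F, so here it functions as bVI, borrowed from the parallel minor.

bVI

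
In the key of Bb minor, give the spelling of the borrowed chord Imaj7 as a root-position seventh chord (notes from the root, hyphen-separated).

Bb-D-F-A

The root, Bb, is scale degree 1 — the same note in Bb minor and Bb major; only the chord quality changes. Building the major-seventh chord from the parallel major on Bb: Bb–D–F–A.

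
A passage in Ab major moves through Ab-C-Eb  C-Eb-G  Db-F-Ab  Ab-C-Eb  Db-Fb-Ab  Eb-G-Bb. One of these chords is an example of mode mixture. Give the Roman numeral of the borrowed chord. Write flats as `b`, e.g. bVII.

iv

In Ab major the diatonic chords are Ab, Bbm, Cm, Db, Eb, Fm, Gdim. Ab–C–Eb = Ab, C–Eb–G = Cm, Db–F–Ab = Db and Eb–G–Bb = Eb all belong to that set. Db–Fb–Ab doesn't fit — on degree 4 Ab major would have Db (IV). Dbm is the degree-4 chord of Ab minor, so it is the borrowed iv.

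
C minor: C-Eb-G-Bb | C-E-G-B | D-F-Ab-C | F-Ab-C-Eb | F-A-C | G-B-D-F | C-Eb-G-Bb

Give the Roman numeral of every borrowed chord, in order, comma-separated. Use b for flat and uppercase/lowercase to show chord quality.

Imaj7, IV

The diatonic triads in C minor (with V from harmonic minor) are Cm, Ddim, Eb, Fm, G, Ab, Bb. Of the given chords, C–Eb–G–Bb = Cm7, D–F–Ab–C = Dm7b5, F–Ab–C–Eb = Fm7 and G–B–D–F = G7 are diatonic. C–E–G–B doesn't fit — on degree 1 C minor would have Cm (i). Cmaj7 is the degree-1 chord of C major, so it is the borrowed Imaj7. F–A–C doesn't fit — on degree 4 C minor would have Fm (iv). F is the degree-4 chord of C major, so it is the borrowed IV.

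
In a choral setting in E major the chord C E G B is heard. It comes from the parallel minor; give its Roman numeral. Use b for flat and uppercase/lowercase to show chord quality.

bVImaj7

C is the lowered form of scale degree 6 in E major (the diatonic degree 6 is C#). The diatonic chord on degree 6 would be C#m (vi), but C–E–G–B is the major-seventh chord from E minor. As a borrowed chord it is labeled bVImaj7.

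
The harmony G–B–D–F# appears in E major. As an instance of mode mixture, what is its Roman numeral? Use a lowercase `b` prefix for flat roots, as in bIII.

The root G is the lowered 3rd scale degree — diatonically E major has G# there. Diatonically E major has G#m (iii) on that degree; G–B–D–F# is instead the major-seventh chord native to E minor, so it takes the label bIIImaj7.

bIIImaj7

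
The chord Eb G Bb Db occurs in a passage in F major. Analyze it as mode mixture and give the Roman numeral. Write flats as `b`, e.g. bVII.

bVII7

The root Eb is the lowered 7th scale degree — diatonically F major has E there. The diatonic chord on degree 7 would be Edim (vii°), but Eb–G–Bb–Db is the dominant-seventh chord from F minor. As a borrowed chord it is labeled bVII7.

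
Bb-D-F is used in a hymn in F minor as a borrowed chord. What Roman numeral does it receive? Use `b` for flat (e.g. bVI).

Bb is scale degree 4 in F minor. Diatonically F minor has Bbm (iv) on that degree; Bb–D–F is instead the major chord native to F major, so it takes the label IV.

IV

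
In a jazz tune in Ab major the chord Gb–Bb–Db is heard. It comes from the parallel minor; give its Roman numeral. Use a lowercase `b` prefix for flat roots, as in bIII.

bVII

In Ab major scale degree 7 is G; Gb is its lowered form, from Ab minor. Gb–Bb–Db is a major chord — the form found in Ab minor, not the diatonic vii° (Gdim). Borrowed into Ab major it is written bVII.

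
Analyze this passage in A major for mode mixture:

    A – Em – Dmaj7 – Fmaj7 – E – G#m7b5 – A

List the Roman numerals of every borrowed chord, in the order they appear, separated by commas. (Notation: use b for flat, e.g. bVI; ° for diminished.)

In A major the diatonic chords are A, Bm, C#m, D, E, F#m, G#dim. Of the given chords, A, Dmaj7, E and G#m7b5 are diatonic. Em (E–G–B) doesn't fit — on degree 5 A major would have E (V). Em is the degree-5 chord of A minor, so it is the borrowed v. Fmaj7 (F–A–C–E) is not: scale degree 6 in A major carries F#m (vi). In A minor the chord on that degree is Fmaj7, so here it functions as bVImaj7, borrowed from the parallel minor.

v, bVImaj7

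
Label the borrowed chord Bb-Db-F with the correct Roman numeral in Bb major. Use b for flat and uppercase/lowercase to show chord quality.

i

The root Bb is the diatonic 1st degree of Bb major; the borrowing shows in the chord quality. Bb–Db–F is a minor chord — the form found in Bb minor, not the diatonic I (Bb). Borrowed into Bb major it is written i.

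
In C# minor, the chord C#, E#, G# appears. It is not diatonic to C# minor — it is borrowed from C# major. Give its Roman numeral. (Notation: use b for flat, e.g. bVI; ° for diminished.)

I

The root C# is the diatonic 1st degree of C# minor; the borrowing shows in the chord quality. C#–E#–G# is a major chord — the form found in C# major, not the diatonic i (C#m). Borrowed into C# minor it is written I.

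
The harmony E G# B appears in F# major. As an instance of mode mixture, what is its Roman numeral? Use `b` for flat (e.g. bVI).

E is the lowered form of scale degree 7 in F# major (the diatonic degree 7 is E#). The diatonic chord on degree 7 would be E#dim (vii°), but E–G#–B is the major chord from F# minor. As a borrowed chord it is labeled bVII.

bVII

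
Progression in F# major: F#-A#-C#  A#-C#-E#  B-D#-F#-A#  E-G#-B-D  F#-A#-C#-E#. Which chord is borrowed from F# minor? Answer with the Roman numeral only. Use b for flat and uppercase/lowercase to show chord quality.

F# major has the diatonic set F#, G#m, A#m, B, C#, D#m, E#dim. Of the given chords, F#–A#–C# = F#, A#–C#–E# = A#m, B–D#–F#–A# = Bmaj7 and F#–A#–C#–E# = F#maj7 are diatonic. E–G#–B–D doesn't fit — on degree 7 F# major would have E#dim (vii°). E7 is the degree-7 chord of F# minor, so it is the borrowed bVII7.

bVII7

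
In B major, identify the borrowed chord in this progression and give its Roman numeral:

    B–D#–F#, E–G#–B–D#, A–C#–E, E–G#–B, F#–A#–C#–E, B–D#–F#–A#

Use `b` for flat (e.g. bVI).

bVII

The diatonic triads in B major are B, C#m, D#m, E, F#, G#m, A#dim. B–D#–F# = B, E–G#–B–D# = Emaj7, E–G#–B = E, F#–A#–C#–E = F#7 and B–D#–F#–A# = Bmaj7 all belong to that set. A–C#–E doesn't fit — on degree 7 B major would have A#dim (vii°). A is the degree-7 chord of B minor, so it is the borrowed bVII.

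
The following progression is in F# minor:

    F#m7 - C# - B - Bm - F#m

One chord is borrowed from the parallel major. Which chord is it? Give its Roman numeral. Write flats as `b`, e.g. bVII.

IV

The diatonic triads in F# minor (with V from harmonic minor) are F#m, G#dim, A, Bm, C#, D, E. Of the given chords, F#m7, C#, Bm and F#m are diatonic. But B (B–D#–F#) is foreign: the diatonic iv on degree 4 is Bm, whereas B comes from F# major. It is labeled IV.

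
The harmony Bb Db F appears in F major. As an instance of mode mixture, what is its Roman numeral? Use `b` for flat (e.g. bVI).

iv

The root Bb is the diatonic 4th degree of F major; the borrowing shows in the chord quality. Diatonically F major has Bb (IV) on that degree; Bb–Db–F is instead the minor chord native to F minor, so it takes the label iv.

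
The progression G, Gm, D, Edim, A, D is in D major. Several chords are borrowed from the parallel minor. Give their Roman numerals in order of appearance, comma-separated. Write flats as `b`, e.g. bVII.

iv, ii°

In D major the diatonic chords are D, Em, F#m, G, A, Bm, C#dim. G, D and A are all diatonic. Gm (G–Bb–D) doesn't fit — on degree 4 D major would have G (IV). Gm is the degree-4 chord of D minor, so it is the borrowed iv. Edim (E–G–Bb) is not: scale degree 2 in D major carries Em (ii). In D minor the chord on that degree is Edim, so here it functions as ii°, borrowed from the parallel minor.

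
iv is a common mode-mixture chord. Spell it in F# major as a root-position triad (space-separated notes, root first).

B D F#

The root, B, is scale degree 4 — the same note in F# major and F# minor; only the chord quality changes. Building the minor chord from the parallel minor on B: B–D–F#.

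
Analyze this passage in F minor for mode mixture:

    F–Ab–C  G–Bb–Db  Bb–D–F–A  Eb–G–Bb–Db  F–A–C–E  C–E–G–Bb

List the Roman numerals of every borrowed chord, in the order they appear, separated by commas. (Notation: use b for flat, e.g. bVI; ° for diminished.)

IVmaj7, Imaj7

The diatonic triads in F minor (with V from harmonic minor) are Fm, Gdim, Ab, Bbm, C, Db, Eb. F–Ab–C = Fm, G–Bb–Db = Gdim, Eb–G–Bb–Db = Eb7 and C–E–G–Bb = C7 are all diatonic. Bb–D–F–A doesn't fit — on degree 4 F minor would have Bbm (iv). Bbmaj7 is the degree-4 chord of F major, so it is the borrowed IVmaj7. F–A–C–E doesn't fit — on degree 1 F minor would have Fm (i). Fmaj7 is the degree-1 chord of F major, so it is the borrowed Imaj7.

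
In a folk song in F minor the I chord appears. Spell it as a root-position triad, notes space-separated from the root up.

F A C

The root, F, is scale degree 1 — the same note in F minor and F major; only the chord quality changes. In F major the chord on F is F–A–C.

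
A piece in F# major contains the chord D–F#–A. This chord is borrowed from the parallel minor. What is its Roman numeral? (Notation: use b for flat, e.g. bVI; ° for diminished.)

D is the lowered form of scale degree 6 in F# major (the diatonic degree 6 is D#). Diatonically F# major has D#m (vi) on that degree; D–F#–A is instead the major chord native to F# minor, so it takes the label bVI.

bVI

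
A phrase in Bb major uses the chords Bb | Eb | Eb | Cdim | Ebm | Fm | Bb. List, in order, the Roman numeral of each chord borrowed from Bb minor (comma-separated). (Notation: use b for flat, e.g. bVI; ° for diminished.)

ii°, iv, v

Bb major has the diatonic set Bb, Cm, Dm, Eb, F, Gm, Adim. Of the given chords, Bb and Eb are diatonic. Cdim (C–Eb–Gb) doesn't fit — on degree 2 Bb major would have Cm (ii). Cdim is the degree-2 chord of Bb minor, so it is the borrowed ii°. Ebm (Eb–Gb–Bb) doesn't fit — on degree 4 Bb major would have Eb (IV). Ebm is the degree-4 chord of Bb minor, so it is the borrowed iv. Fm (F–Ab–C) is not: scale degree 5 in Bb major carries F (V). In Bb minor the chord on that degree is Fm, so here it functions as v, borrowed from the parallel minor.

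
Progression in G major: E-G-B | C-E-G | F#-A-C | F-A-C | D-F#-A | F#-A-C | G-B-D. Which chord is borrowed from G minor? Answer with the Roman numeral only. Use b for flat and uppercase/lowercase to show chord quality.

bVII

In G major the diatonic chords are G, Am, Bm, C, D, Em, F#dim. Of the given chords, E–G–B = Em, C–E–G = C, F#–A–C = F#dim, D–F#–A = D and G–B–D = G are diatonic. F–A–C doesn't fit — on degree 7 G major would have F#dim (vii°). F is the degree-7 chord of G minor, so it is the borrowed bVII.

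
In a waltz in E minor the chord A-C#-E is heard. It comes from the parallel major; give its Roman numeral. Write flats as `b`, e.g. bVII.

A is scale degree 4 in E minor. The diatonic chord on degree 4 would be Am (iv), but A–C#–E is the major chord from E major. As a borrowed chord it is labeled IV.

IV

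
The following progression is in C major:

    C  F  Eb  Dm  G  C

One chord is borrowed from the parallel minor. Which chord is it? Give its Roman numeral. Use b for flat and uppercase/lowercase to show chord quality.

bIII

C major has the diatonic set C, Dm, Em, F, G, Am, Bdim. C, F, Dm and G all belong to that set. Eb (Eb–G–Bb) is not: scale degree 3 in C major carries Em (iii). In C minor the chord on that degree is Eb, so here it functions as bIII, borrowed from the parallel minor.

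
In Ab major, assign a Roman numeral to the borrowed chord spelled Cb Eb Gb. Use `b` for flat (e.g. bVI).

bIII

Cb is the lowered form of scale degree 3 in Ab major (the diatonic degree 3 is C). Cb–Eb–Gb is a major chord — the form found in Ab minor, not the diatonic iii (Cm). Borrowed into Ab major it is written bIII.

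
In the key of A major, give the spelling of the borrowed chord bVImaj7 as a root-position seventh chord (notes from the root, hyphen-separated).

F-A-C-E

bVImaj7 is built on the lowered scale degree 6. In A major degree 6 is F#; lowered it becomes F. Stacking thirds in A minor on F gives F–A–C–E.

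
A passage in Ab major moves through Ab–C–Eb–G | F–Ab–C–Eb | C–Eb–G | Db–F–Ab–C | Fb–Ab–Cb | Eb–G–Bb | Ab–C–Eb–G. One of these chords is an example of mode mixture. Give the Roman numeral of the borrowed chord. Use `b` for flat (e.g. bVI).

The diatonic triads in Ab major are Ab, Bbm, Cm, Db, Eb, Fm, Gdim. Ab–C–Eb–G = Abmaj7, F–Ab–C–Eb = Fm7, C–Eb–G = Cm, Db–F–Ab–C = Dbmaj7 and Eb–G–Bb = Eb are all diatonic. Fb–Ab–Cb doesn't fit — on degree 6 Ab major would have Fm (vi). Fb is the degree-6 chord of Ab minor, so it is the borrowed bVI.

bVI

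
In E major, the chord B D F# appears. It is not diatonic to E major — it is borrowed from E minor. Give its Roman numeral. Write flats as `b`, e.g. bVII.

B is scale degree 5 in E major. The diatonic chord on degree 5 would be B (V), but B–D–F# is the minor chord from E minor. As a borrowed chord it is labeled v.

v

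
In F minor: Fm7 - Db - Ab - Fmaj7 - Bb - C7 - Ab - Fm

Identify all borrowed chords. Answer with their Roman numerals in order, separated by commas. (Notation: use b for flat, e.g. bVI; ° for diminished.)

Imaj7, IV

In F minor (with V from harmonic minor) the diatonic chords are Fm, Gdim, Ab, Bbm, C, Db, Eb. Fm7, Db, Ab, C7 and Fm are all diatonic. Fmaj7 (F–A–C–E) is not: scale degree 1 in F minor carries Fm (i). In F major the chord on that degree is Fmaj7, so here it functions as Imaj7, borrowed from the parallel major. Bb (Bb–D–F) doesn't fit — on degree 4 F minor would have Bbm (iv). Bb is the degree-4 chord of F major, so it is the borrowed IV.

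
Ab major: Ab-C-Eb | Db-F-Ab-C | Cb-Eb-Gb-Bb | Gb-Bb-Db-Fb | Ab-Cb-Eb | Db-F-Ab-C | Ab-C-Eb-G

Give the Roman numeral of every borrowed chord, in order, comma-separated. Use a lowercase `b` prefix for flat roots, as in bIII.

bIIImaj7, bVII7, i

The diatonic triads in Ab major are Ab, Bbm, Cm, Db, Eb, Fm, Gdim. Ab–C–Eb = Ab, Db–F–Ab–C = Dbmaj7 and Ab–C–Eb–G = Abmaj7 all belong to that set. Cb–Eb–Gb–Bb is not: scale degree 3 in Ab major carries Cm (iii). In Ab minor the chord on that degree is Cbmaj7, so here it functions as bIIImaj7, borrowed from the parallel minor. Gb–Bb–Db–Fb doesn't fit — on degree 7 Ab major would have Gdim (vii°). Gb7 is the degree-7 chord of Ab minor, so it is the borrowed bVII7. But Ab–Cb–Eb is foreign: the diatonic I on degree 1 is Ab, whereas Abm comes from Ab minor. It is labeled i.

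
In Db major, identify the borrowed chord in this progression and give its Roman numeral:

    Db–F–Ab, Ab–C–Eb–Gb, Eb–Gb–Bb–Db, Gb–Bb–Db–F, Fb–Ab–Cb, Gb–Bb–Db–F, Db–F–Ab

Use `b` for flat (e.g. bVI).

bIII

Db major has the diatonic set Db, Ebm, Fm, Gb, Ab, Bbm, Cdim. Db–F–Ab = Db, Ab–C–Eb–Gb = Ab7, Eb–Gb–Bb–Db = Ebm7 and Gb–Bb–Db–F = Gbmaj7 all belong to that set. Fb–Ab–Cb is not: scale degree 3 in Db major carries Fm (iii). In Db minor the chord on that degree is Fb, so here it functions as bIII, borrowed from the parallel minor.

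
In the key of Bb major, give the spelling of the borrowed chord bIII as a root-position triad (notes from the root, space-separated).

Scale degree 3 in Bb major is D. bIII uses the lowered form, Db, taken from Bb minor. In Bb minor the chord on Db is Db–F–Ab.

Db F Ab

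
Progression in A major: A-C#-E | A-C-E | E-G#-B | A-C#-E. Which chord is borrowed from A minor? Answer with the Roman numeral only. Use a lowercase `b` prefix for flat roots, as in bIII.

i

A major has the diatonic set A, Bm, C#m, D, E, F#m, G#dim. Of the given chords, A–C#–E = A and E–G#–B = E are diatonic. But A–C–E is foreign: the diatonic I on degree 1 is A, whereas Am comes from A minor. It is labeled i.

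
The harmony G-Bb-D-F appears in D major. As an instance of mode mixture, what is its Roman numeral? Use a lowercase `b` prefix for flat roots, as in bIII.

iv7

G is scale degree 4 in D major. Diatonically D major has G (IV) on that degree; G–Bb–D–F is instead the minor-seventh chord native to D minor, so it takes the label iv7.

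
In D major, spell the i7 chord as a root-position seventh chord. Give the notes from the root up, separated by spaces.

i7 is built on scale degree 1, which is D in both D major and its parallel. Building the minor-seventh chord from the parallel minor on D: D–F–A–C.

D F A C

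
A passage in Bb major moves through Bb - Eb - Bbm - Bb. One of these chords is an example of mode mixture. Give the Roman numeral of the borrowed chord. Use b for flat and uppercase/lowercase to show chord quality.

i

The diatonic triads in Bb major are Bb, Cm, Dm, Eb, F, Gm, Adim. Bb and Eb are both diatonic. Bbm (Bb–Db–F) doesn't fit — on degree 1 Bb major would have Bb (I). Bbm is the degree-1 chord of Bb minor, so it is the borrowed i.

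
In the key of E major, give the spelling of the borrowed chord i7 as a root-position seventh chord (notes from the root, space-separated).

E G B D

i7 is built on scale degree 1, which is E in both E major and its parallel. Building the minor-seventh chord from the parallel minor on E: E–G–B–D.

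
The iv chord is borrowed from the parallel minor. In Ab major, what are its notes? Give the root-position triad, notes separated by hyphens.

Db-Fb-Ab

The root, Db, is scale degree 4 — the same note in Ab major and Ab minor; only the chord quality changes. Building the minor chord from the parallel minor on Db: Db–Fb–Ab.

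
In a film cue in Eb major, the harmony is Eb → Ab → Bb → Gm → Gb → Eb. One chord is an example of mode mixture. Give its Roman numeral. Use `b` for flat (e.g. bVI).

bIII

The diatonic triads in Eb major are Eb, Fm, Gm, Ab, Bb, Cm, Ddim. Eb, Ab, Bb and Gm all belong to that set. Gb (Gb–Bb–Db) doesn't fit — on degree 3 Eb major would have Gm (iii). Gb is the degree-3 chord of Eb minor, so it is the borrowed bIII.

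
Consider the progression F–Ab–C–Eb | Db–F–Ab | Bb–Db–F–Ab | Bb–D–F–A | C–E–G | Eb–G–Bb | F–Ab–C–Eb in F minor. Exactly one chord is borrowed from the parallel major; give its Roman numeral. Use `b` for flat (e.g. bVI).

IVmaj7

F minor has the diatonic set Fm, Gdim, Ab, Bbm, C, Db, Eb (with V from harmonic minor). F–Ab–C–Eb = Fm7, Db–F–Ab = Db, Bb–Db–F–Ab = Bbm7, C–E–G = C and Eb–G–Bb = Eb are all diatonic. Bb–D–F–A doesn't fit — on degree 4 F minor would have Bbm (iv). Bbmaj7 is the degree-4 chord of F major, so it is the borrowed IVmaj7.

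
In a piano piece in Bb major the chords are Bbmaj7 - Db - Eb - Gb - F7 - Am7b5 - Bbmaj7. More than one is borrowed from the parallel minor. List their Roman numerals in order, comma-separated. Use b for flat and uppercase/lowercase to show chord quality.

bIII, bVI

The diatonic triads in Bb major are Bb, Cm, Dm, Eb, F, Gm, Adim. Bbmaj7, Eb, F7 and Am7b5 are all diatonic. Db (Db–F–Ab) is not: scale degree 3 in Bb major carries Dm (iii). In Bb minor the chord on that degree is Db, so here it functions as bIII, borrowed from the parallel minor. But Gb (Gb–Bb–Db) is foreign: the diatonic vi on degree 6 is Gm, whereas Gb comes from Bb minor. It is labeled bVI.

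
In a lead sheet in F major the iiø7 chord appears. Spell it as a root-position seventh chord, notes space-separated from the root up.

iiø7 is built on scale degree 2, which is G in both F major and its parallel. In F minor the chord on G is G–Bb–Db–F.

G Bb Db F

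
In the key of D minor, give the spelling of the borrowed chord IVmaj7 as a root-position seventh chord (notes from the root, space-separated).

G B D F#

The root, G, is scale degree 4 — the same note in D minor and D major; only the chord quality changes. Stacking thirds in D major on G gives G–B–D–F#.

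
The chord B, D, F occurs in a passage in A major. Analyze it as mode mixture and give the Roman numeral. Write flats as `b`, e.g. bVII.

ii°

The root B is the diatonic 2nd degree of A major; the borrowing shows in the chord quality. B–D–F is a diminished chord — the form found in A minor, not the diatonic ii (Bm). Borrowed into A major it is written ii°.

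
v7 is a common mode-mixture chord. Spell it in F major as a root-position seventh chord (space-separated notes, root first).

C Eb G Bb

v7 is built on scale degree 5, which is C in both F major and its parallel. Building the minor-seventh chord from the parallel minor on C: C–Eb–G–Bb.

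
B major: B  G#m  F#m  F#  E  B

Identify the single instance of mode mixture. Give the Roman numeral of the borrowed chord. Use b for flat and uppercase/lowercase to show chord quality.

B major has the diatonic set B, C#m, D#m, E, F#, G#m, A#dim. B, G#m, F# and E all belong to that set. F#m (F#–A–C#) is not: scale degree 5 in B major carries F# (V). In B minor the chord on that degree is F#m, so here it functions as v, borrowed from the parallel minor.

v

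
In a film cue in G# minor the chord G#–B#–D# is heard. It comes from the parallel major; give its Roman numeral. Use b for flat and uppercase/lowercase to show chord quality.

I

G# is scale degree 1 in G# minor. G#–B#–D# is a major chord — the form found in G# major, not the diatonic i (G#m). Borrowed into G# minor it is written I.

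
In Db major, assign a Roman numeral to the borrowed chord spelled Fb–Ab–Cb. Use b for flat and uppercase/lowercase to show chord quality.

bIII

In Db major scale degree 3 is F; Fb is its lowered form, from Db minor. Diatonically Db major has Fm (iii) on that degree; Fb–Ab–Cb is instead the major chord native to Db minor, so it takes the label bIII.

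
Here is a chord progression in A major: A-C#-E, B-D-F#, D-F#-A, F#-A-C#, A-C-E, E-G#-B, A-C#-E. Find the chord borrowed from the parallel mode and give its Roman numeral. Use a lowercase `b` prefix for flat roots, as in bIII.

In A major the diatonic chords are A, Bm, C#m, D, E, F#m, G#dim. A–C#–E = A, B–D–F# = Bm, D–F#–A = D, F#–A–C# = F#m and E–G#–B = E all belong to that set. A–C–E is not: scale degree 1 in A major carries A (I). In A minor the chord on that degree is Am, so here it functions as i, borrowed from the parallel minor.

i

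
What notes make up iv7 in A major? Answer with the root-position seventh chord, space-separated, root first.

iv7 is built on scale degree 4, which is D in both A major and its parallel. In A minor the chord on D is D–F–A–C.

D F A C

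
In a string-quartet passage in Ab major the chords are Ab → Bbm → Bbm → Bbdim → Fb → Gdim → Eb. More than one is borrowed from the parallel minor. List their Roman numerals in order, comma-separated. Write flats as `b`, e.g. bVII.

The diatonic triads in Ab major are Ab, Bbm, Cm, Db, Eb, Fm, Gdim. Of the given chords, Ab, Bbm, Gdim and Eb are diatonic. But Bbdim (Bb–Db–Fb) is foreign: the diatonic ii on degree 2 is Bbm, whereas Bbdim comes from Ab minor. It is labeled ii°. Fb (Fb–Ab–Cb) is not: scale degree 6 in Ab major carries Fm (vi). In Ab minor the chord on that degree is Fb, so here it functions as bVI, borrowed from the parallel minor.

ii°, bVI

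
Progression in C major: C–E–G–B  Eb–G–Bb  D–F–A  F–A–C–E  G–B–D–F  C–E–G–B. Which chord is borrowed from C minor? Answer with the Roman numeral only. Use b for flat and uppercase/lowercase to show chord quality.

bIII

C major has the diatonic set C, Dm, Em, F, G, Am, Bdim. C–E–G–B = Cmaj7, D–F–A = Dm, F–A–C–E = Fmaj7 and G–B–D–F = G7 all belong to that set. Eb–G–Bb is not: scale degree 3 in C major carries Em (iii). In C minor the chord on that degree is Eb, so here it functions as bIII, borrowed from the parallel minor.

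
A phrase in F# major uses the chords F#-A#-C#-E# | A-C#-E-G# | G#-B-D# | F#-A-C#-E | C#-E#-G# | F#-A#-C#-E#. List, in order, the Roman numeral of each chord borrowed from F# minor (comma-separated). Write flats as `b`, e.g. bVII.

bIIImaj7, i7

F# major has the diatonic set F#, G#m, A#m, B, C#, D#m, E#dim. F#–A#–C#–E# = F#maj7, G#–B–D# = G#m and C#–E#–G# = C# all belong to that set. A–C#–E–G# doesn't fit — on degree 3 F# major would have A#m (iii). Amaj7 is the degree-3 chord of F# minor, so it is the borrowed bIIImaj7. F#–A–C#–E is not: scale degree 1 in F# major carries F# (I). In F# minor the chord on that degree is F#m7, so here it functions as i7, borrowed from the parallel minor.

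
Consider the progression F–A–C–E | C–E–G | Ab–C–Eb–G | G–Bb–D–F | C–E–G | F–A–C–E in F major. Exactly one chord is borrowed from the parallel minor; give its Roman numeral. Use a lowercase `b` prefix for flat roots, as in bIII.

bIIImaj7

In F major the diatonic chords are F, Gm, Am, Bb, C, Dm, Edim. F–A–C–E = Fmaj7, C–E–G = C and G–Bb–D–F = Gm7 are all diatonic. Ab–C–Eb–G doesn't fit — on degree 3 F major would have Am (iii). Abmaj7 is the degree-3 chord of F minor, so it is the borrowed bIIImaj7.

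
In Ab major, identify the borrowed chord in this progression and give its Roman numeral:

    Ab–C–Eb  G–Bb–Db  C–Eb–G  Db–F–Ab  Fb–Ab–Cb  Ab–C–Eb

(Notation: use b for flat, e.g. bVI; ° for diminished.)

bVI

In Ab major the diatonic chords are Ab, Bbm, Cm, Db, Eb, Fm, Gdim. Of the given chords, Ab–C–Eb = Ab, G–Bb–Db = Gdim, C–Eb–G = Cm and Db–F–Ab = Db are diatonic. Fb–Ab–Cb is not: scale degree 6 in Ab major carries Fm (vi). In Ab minor the chord on that degree is Fb, so here it functions as bVI, borrowed from the parallel minor.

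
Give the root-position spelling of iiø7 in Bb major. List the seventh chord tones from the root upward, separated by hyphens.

C-Eb-Gb-Bb

The root, C, is scale degree 2 — the same note in Bb major and Bb minor; only the chord quality changes. Stacking thirds in Bb minor on C gives C–Eb–Gb–Bb.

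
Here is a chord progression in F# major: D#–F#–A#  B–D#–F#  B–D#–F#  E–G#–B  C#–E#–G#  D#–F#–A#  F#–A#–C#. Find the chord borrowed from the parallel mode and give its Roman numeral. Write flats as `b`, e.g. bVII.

The diatonic triads in F# major are F#, G#m, A#m, B, C#, D#m, E#dim. D#–F#–A# = D#m, B–D#–F# = B, C#–E#–G# = C# and F#–A#–C# = F# all belong to that set. E–G#–B is not: scale degree 7 in F# major carries E#dim (vii°). In F# minor the chord on that degree is E, so here it functions as bVII, borrowed from the parallel minor.

bVII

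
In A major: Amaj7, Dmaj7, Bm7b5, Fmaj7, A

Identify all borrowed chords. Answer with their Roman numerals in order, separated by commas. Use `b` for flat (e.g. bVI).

iiø7, bVImaj7

A major has the diatonic set A, Bm, C#m, D, E, F#m, G#dim. Of the given chords, Amaj7, Dmaj7 and A are diatonic. Bm7b5 (B–D–F–A) is not: scale degree 2 in A major carries Bm (ii). In A minor the chord on that degree is Bm7b5, so here it functions as iiø7, borrowed from the parallel minor. Fmaj7 (F–A–C–E) is not: scale degree 6 in A major carries F#m (vi). In A minor the chord on that degree is Fmaj7, so here it functions as bVImaj7, borrowed from the parallel minor.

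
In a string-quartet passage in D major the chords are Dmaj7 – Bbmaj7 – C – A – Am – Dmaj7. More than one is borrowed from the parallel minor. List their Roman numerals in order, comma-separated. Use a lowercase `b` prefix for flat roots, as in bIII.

The diatonic triads in D major are D, Em, F#m, G, A, Bm, C#dim. Of the given chords, Dmaj7 and A are diatonic. Bbmaj7 (Bb–D–F–A) doesn't fit — on degree 6 D major would have Bm (vi). Bbmaj7 is the degree-6 chord of D minor, so it is the borrowed bVImaj7. But C (C–E–G) is foreign: the diatonic vii° on degree 7 is C#dim, whereas C comes from D minor. It is labeled bVII. But Am (A–C–E) is foreign: the diatonic V on degree 5 is A, whereas Am comes from D minor. It is labeled v.

bVImaj7, bVII, v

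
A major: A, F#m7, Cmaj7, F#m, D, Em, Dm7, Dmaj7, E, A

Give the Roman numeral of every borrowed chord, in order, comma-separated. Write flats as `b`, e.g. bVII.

bIIImaj7, v, iv7

The diatonic triads in A major are A, Bm, C#m, D, E, F#m, G#dim. A, F#m7, F#m, D, Dmaj7 and E are all diatonic. But Cmaj7 (C–E–G–B) is foreign: the diatonic iii on degree 3 is C#m, whereas Cmaj7 comes from A minor. It is labeled bIIImaj7. Em (E–G–B) doesn't fit — on degree 5 A major would have E (V). Em is the degree-5 chord of A minor, so it is the borrowed v. Dm7 (D–F–A–C) doesn't fit — on degree 4 A major would have D (IV). Dm7 is the degree-4 chord of A minor, so it is the borrowed iv7.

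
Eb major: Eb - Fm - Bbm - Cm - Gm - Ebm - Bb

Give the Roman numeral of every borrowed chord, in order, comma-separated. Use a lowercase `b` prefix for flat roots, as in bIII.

In Eb major the diatonic chords are Eb, Fm, Gm, Ab, Bb, Cm, Ddim. Of the given chords, Eb, Fm, Cm, Gm and Bb are diatonic. Bbm (Bb–Db–F) doesn't fit — on degree 5 Eb major would have Bb (V). Bbm is the degree-5 chord of Eb minor, so it is the borrowed v. Ebm (Eb–Gb–Bb) is not: scale degree 1 in Eb major carries Eb (I). In Eb minor the chord on that degree is Ebm, so here it functions as i, borrowed from the parallel minor.

v, i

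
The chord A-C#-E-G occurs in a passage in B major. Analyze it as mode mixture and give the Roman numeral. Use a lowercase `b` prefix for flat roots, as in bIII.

In B major scale degree 7 is A#; A is its lowered form, from B minor. The diatonic chord on degree 7 would be A#dim (vii°), but A–C#–E–G is the dominant-seventh chord from B minor. As a borrowed chord it is labeled bVII7.

bVII7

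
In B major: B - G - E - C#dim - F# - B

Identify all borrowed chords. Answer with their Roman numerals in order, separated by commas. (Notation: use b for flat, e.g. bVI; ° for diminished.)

bVI, ii°

B major has the diatonic set B, C#m, D#m, E, F#, G#m, A#dim. B, E and F# all belong to that set. G (G–B–D) is not: scale degree 6 in B major carries G#m (vi). In B minor the chord on that degree is G, so here it functions as bVI, borrowed from the parallel minor. C#dim (C#–E–G) is not: scale degree 2 in B major carries C#m (ii). In B minor the chord on that degree is C#dim, so here it functions as ii°, borrowed from the parallel minor.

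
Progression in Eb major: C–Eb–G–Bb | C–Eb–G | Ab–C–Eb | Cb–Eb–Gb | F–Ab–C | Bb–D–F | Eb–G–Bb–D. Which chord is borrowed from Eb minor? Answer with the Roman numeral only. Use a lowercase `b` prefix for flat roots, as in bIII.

Eb major has the diatonic set Eb, Fm, Gm, Ab, Bb, Cm, Ddim. C–Eb–G–Bb = Cm7, C–Eb–G = Cm, Ab–C–Eb = Ab, F–Ab–C = Fm, Bb–D–F = Bb and Eb–G–Bb–D = Ebmaj7 all belong to that set. Cb–Eb–Gb is not: scale degree 6 in Eb major carries Cm (vi). In Eb minor the chord on that degree is Cb, so here it functions as bVI, borrowed from the parallel minor.

bVI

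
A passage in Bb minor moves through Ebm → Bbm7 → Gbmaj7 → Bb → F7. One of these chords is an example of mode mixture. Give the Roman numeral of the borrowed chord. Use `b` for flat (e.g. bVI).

I

The diatonic triads in Bb minor (with V from harmonic minor) are Bbm, Cdim, Db, Ebm, F, Gb, Ab. Ebm, Bbm7, Gbmaj7 and F7 are all diatonic. But Bb (Bb–D–F) is foreign: the diatonic i on degree 1 is Bbm, whereas Bb comes from Bb major. It is labeled I.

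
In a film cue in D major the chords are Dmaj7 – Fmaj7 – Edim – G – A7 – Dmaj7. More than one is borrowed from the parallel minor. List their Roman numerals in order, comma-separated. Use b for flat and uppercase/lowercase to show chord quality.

bIIImaj7, ii°

The diatonic triads in D major are D, Em, F#m, G, A, Bm, C#dim. Dmaj7, G and A7 are all diatonic. But Fmaj7 (F–A–C–E) is foreign: the diatonic iii on degree 3 is F#m, whereas Fmaj7 comes from D minor. It is labeled bIIImaj7. Edim (E–G–Bb) is not: scale degree 2 in D major carries Em (ii). In D minor the chord on that degree is Edim, so here it functions as ii°, borrowed from the parallel minor.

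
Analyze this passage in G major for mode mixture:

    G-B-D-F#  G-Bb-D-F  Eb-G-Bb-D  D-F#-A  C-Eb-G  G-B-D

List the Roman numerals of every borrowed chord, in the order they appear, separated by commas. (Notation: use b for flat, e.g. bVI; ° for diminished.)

In G major the diatonic chords are G, Am, Bm, C, D, Em, F#dim. G–B–D–F# = Gmaj7, D–F#–A = D and G–B–D = G are all diatonic. G–Bb–D–F doesn't fit — on degree 1 G major would have G (I). Gm7 is the degree-1 chord of G minor, so it is the borrowed i7. But Eb–G–Bb–D is foreign: the diatonic vi on degree 6 is Em, whereas Ebmaj7 comes from G minor. It is labeled bVImaj7. C–Eb–G doesn't fit — on degree 4 G major would have C (IV). Cm is the degree-4 chord of G minor, so it is the borrowed iv.

i7, bVImaj7, iv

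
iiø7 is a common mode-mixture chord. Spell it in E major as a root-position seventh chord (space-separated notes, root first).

F# A C E

iiø7 is built on scale degree 2, which is F# in both E major and its parallel. Stacking thirds in E minor on F# gives F#–A–C–E.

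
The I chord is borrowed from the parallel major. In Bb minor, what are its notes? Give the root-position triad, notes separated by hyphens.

The root, Bb, is scale degree 1 — the same note in Bb minor and Bb major; only the chord quality changes. Stacking thirds in Bb major on Bb gives Bb–D–F.

Bb-D-F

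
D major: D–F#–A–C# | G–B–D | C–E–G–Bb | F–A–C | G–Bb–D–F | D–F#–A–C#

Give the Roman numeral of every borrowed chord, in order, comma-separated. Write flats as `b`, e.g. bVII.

D major has the diatonic set D, Em, F#m, G, A, Bm, C#dim. D–F#–A–C# = Dmaj7 and G–B–D = G both belong to that set. C–E–G–Bb is not: scale degree 7 in D major carries C#dim (vii°). In D minor the chord on that degree is C7, so here it functions as bVII7, borrowed from the parallel minor. F–A–C doesn't fit — on degree 3 D major would have F#m (iii). F is the degree-3 chord of D minor, so it is the borrowed bIII. G–Bb–D–F is not: scale degree 4 in D major carries G (IV). In D minor the chord on that degree is Gm7, so here it functions as iv7, borrowed from the parallel minor.

bVII7, bIII, iv7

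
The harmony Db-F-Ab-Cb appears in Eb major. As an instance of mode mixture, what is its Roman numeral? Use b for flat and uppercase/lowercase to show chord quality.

bVII7

In Eb major scale degree 7 is D; Db is its lowered form, from Eb minor. The diatonic chord on degree 7 would be Ddim (vii°), but Db–F–Ab–Cb is the dominant-seventh chord from Eb minor. As a borrowed chord it is labeled bVII7.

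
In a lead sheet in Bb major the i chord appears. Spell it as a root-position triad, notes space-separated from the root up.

The root, Bb, is scale degree 1 — the same note in Bb major and Bb minor; only the chord quality changes. Building the minor chord from the parallel minor on Bb: Bb–Db–F.

Bb Db F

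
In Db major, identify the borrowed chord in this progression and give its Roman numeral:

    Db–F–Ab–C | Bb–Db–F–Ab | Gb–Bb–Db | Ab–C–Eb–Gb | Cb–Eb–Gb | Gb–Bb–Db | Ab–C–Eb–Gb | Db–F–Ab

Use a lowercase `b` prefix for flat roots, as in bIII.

bVII

Db major has the diatonic set Db, Ebm, Fm, Gb, Ab, Bbm, Cdim. Db–F–Ab–C = Dbmaj7, Bb–Db–F–Ab = Bbm7, Gb–Bb–Db = Gb, Ab–C–Eb–Gb = Ab7 and Db–F–Ab = Db all belong to that set. But Cb–Eb–Gb is foreign: the diatonic vii° on degree 7 is Cdim, whereas Cb comes from Db minor. It is labeled bVII.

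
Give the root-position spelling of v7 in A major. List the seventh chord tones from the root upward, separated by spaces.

v7 is built on scale degree 5, which is E in both A major and its parallel. Building the minor-seventh chord from the parallel minor on E: E–G–B–D.

E G B D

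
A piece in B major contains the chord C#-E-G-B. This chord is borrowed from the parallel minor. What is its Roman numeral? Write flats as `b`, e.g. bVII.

iiø7

C# is scale degree 2 in B major. C#–E–G–B is a half-diminished-seventh chord — the form found in B minor, not the diatonic ii (C#m). Borrowed into B major it is written iiø7.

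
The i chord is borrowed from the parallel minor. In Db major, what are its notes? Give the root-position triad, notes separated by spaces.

i is built on scale degree 1, which is Db in both Db major and its parallel. Building the minor chord from the parallel minor on Db: Db–Fb–Ab.

Db Fb Ab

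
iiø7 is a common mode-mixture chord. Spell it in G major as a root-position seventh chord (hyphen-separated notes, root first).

iiø7 is built on scale degree 2, which is A in both G major and its parallel. Building the half-diminished-seventh chord from the parallel minor on A: A–C–Eb–G.

A-C-Eb-G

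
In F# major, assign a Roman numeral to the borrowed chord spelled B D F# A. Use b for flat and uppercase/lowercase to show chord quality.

iv7

The root B is the diatonic 4th degree of F# major; the borrowing shows in the chord quality. Diatonically F# major has B (IV) on that degree; B–D–F#–A is instead the minor-seventh chord native to F# minor, so it takes the label iv7.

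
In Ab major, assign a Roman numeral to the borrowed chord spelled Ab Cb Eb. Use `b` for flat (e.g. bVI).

i

The root Ab is the diatonic 1st degree of Ab major; the borrowing shows in the chord quality. Ab–Cb–Eb is a minor chord — the form found in Ab minor, not the diatonic I (Ab). Borrowed into Ab major it is written i.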